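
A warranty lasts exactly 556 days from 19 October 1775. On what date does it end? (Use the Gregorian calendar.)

April 27, 1777

+366 (one year; includes Feb 29, 1776) → Oct 19, 1776 (190 left).
Oct has 31 days: +13 → Nov 1, 1776 (177 left).
Nov has 30 days: +30 → Dec 1, 1776 (147 left).
Dec has 31 days: +31 → Jan 1, 1777 (116 left).
Jan has 31 days: +31 → Feb 1, 1777 (85 left).
Feb has 28 days: +28 → Mar 1, 1777 (57 left).
Mar has 31 days: +31 → Apr 1, 1777 (26 left).
+26 → Apr 27, 1777.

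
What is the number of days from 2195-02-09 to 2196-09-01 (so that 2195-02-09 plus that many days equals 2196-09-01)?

Feb 9, 2195 → Feb 9, 2196: 365 days.
Feb 9, 2196 → Mar 9, 2196: 29 days (February has 29).
Mar 9, 2196 → Apr 9, 2196: 31 days (March has 31).
Apr 9, 2196 → May 9, 2196: 30 days (April has 30).
May 9, 2196 → Jun 9, 2196: 31 days (May has 31).
Jun 9, 2196 → Jul 9, 2196: 30 days (June has 30).
Jul 9, 2196 → Aug 9, 2196: 31 days (July has 31).
Aug 9, 2196 → Sep 1, 2196: 23 days.
Total: 570 days.

570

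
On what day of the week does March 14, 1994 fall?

Monday

Doomsday rule: the anchor day for the 1900s is Wednesday. For year 94: 94÷12 = 7 r 10, and 10÷4 = 2, so 7+10+2 = 19.
Wednesday + 19 ≡ Monday — that's 1994's doomsday.
In March the doomsday date is Mar 14.
Mar 14 is the doomsday itself: Monday.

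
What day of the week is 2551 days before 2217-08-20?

Sunday

First find the weekday of Aug 20, 2217. Doomsday rule: the anchor day for the 2200s is Friday. For year 17: 17÷12 = 1 r 5, and 5÷4 = 1, so 1+5+1 = 7.
Friday + 7 ≡ Friday — that's 2217's doomsday.
In August the doomsday date is Aug 8.
Aug 20 is 12 days after Aug 8; 12 mod 7 = 5, so Friday + 5 = Wednesday.
2551 mod 7 = 3, so 2551 days before a Wednesday is Wednesday − 3 = Sunday.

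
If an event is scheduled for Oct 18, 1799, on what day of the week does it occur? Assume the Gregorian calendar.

Friday

Doomsday rule: the anchor day for the 1700s is Sunday. For year 99: 99÷12 = 8 r 3, and 3÷4 = 0, so 8+3+0 = 11.
Sunday + 11 ≡ Thursday — that's 1799's doomsday.
In October the doomsday date is Oct 10.
Oct 18 is 8 days after Oct 10; 8 mod 7 = 1, so Thursday + 1 = Friday.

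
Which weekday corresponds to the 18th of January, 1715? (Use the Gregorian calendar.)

Doomsday rule: the anchor day for the 1700s is Sunday. For year 15: 15÷12 = 1 r 3, and 3÷4 = 0, so 1+3+0 = 4.
Sunday + 4 ≡ Thursday — that's 1715's doomsday.
In January the doomsday date is Jan 3 (1715 is not a leap year).
Jan 18 is 15 days after Jan 3; 15 mod 7 = 1, so Thursday + 1 = Friday.

Friday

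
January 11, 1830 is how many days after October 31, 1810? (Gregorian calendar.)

7012

Oct 31, 1810 → Oct 31, 1811: 365 days.
Oct 31, 1811 → Oct 31, 1812: 366 days (Feb 29, 1812 is in that span).
Oct 31, 1812 → Oct 31, 1813: 365 days.
Oct 31, 1813 → Oct 31, 1814: 365 days.
Oct 31, 1814 → Oct 31, 1815: 365 days.
Oct 31, 1815 → Oct 31, 1816: 366 days (Feb 29, 1816 is in that span).
Oct 31, 1816 → Oct 31, 1817: 365 days.
Oct 31, 1817 → Oct 31, 1818: 365 days.
Oct 31, 1818 → Oct 31, 1819: 365 days.
Oct 31, 1819 → Oct 31, 1820: 366 days (Feb 29, 1820 is in that span).
Oct 31, 1820 → Oct 31, 1821: 365 days.
Oct 31, 1821 → Oct 31, 1822: 365 days.
Oct 31, 1822 → Oct 31, 1823: 365 days.
Oct 31, 1823 → Oct 31, 1824: 366 days (Feb 29, 1824 is in that span).
Oct 31, 1824 → Oct 31, 1825: 365 days.
Oct 31, 1825 → Oct 31, 1826: 365 days.
Oct 31, 1826 → Oct 31, 1827: 365 days.
Oct 31, 1827 → Oct 31, 1828: 366 days (Feb 29, 1828 is in that span).
Oct 31, 1828 → Oct 31, 1829: 365 days.
Oct 31, 1829 → Nov 30, 1829: 30 days (October has 31).
Nov 30, 1829 → Dec 30, 1829: 30 days (November has 30).
Dec 30, 1829 → Jan 11, 1830: 12 days.
Total: 7012 days.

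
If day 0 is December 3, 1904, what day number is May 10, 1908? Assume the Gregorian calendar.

1254

Dec 3, 1904 → Dec 3, 1905: 365 days.
Dec 3, 1905 → Dec 3, 1906: 365 days.
Dec 3, 1906 → Dec 3, 1907: 365 days.
Dec 3, 1907 → Jan 3, 1908: 31 days (December has 31).
Jan 3, 1908 → Feb 3, 1908: 31 days (January has 31).
Feb 3, 1908 → Mar 3, 1908: 29 days (February has 29).
Mar 3, 1908 → Apr 3, 1908: 31 days (March has 31).
Apr 3, 1908 → May 3, 1908: 30 days (April has 30).
May 3, 1908 → May 10, 1908: 7 days.
Total: 1254 days.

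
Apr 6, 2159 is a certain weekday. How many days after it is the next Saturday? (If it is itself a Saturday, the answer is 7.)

1

Apr 6, 2159 is a Friday.
From Friday to the next Saturday is 1 day.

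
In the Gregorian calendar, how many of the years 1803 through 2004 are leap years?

50

Multiples of 4 in [1803,2004]: 51.
Of those, multiples of 100: 2 (not leap unless ÷400).
Multiples of 400: 1.
Leap years = 51 − 2 + 1 = 50.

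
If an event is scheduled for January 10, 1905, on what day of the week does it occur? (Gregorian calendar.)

Doomsday rule: the anchor day for the 1900s is Wednesday. For year 05: 5÷12 = 0 r 5, and 5÷4 = 1, so 0+5+1 = 6.
Wednesday + 6 ≡ Tuesday — that's 1905's doomsday.
In January the doomsday date is Jan 3 (1905 is not a leap year).
Jan 10 is 7 days after Jan 3; 7 mod 7 = 0, so Tuesday + 0 = Tuesday.

Tuesday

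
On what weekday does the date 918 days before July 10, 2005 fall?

Saturday

Jul 10, 2005 is a Sunday.
918 mod 7 = 1, so 918 days before a Sunday is Sunday − 1 = Saturday.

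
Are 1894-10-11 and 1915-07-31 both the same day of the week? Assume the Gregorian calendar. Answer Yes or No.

From Oct 11, 1894 to Jul 31, 1915 is 7597 days.
7597 mod 7 = 2, so they are different weekdays.
(Oct 11, 1894 is a Thursday; Jul 31, 1915 is a Saturday.)

No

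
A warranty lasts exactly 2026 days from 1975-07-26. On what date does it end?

+366 (one year; includes Feb 29, 1976) → Jul 26, 1976 (1660 left).
+365 (one year) → Jul 26, 1977 (1295 left).
+365 (one year) → Jul 26, 1978 (930 left).
+365 (one year) → Jul 26, 1979 (565 left).
+366 (one year; includes Feb 29, 1980) → Jul 26, 1980 (199 left).
Jul has 31 days: +6 → Aug 1, 1980 (193 left).
Aug has 31 days: +31 → Sep 1, 1980 (162 left).
Sep has 30 days: +30 → Oct 1, 1980 (132 left).
Oct has 31 days: +31 → Nov 1, 1980 (101 left).
Nov has 30 days: +30 → Dec 1, 1980 (71 left).
Dec has 31 days: +31 → Jan 1, 1981 (40 left).
Jan has 31 days: +31 → Feb 1, 1981 (9 left).
+9 → Feb 10, 1981.

February 10, 1981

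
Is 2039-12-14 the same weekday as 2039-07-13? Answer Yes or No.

Yes

From Jul 13, 2039 to Dec 14, 2039 is 154 days.
154 mod 7 = 0, so they are the same weekday.
(Jul 13, 2039 is a Wednesday; Dec 14, 2039 is a Wednesday.)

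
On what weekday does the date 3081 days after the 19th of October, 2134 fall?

First find the weekday of Oct 19, 2134. Doomsday rule: the anchor day for the 2100s is Sunday. For year 34: 34÷12 = 2 r 10, and 10÷4 = 2, so 2+10+2 = 14.
Sunday + 14 ≡ Sunday — that's 2134's doomsday.
In October the doomsday date is Oct 10.
Oct 19 is 9 days after Oct 10; 9 mod 7 = 2, so Sunday + 2 = Tuesday.
3081 mod 7 = 1, so 3081 days after a Tuesday is Tuesday + 1 = Wednesday.

Wednesday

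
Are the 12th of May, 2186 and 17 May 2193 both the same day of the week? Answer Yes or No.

Yes

From May 12, 2186 to May 17, 2193 is 2562 days.
2562 mod 7 = 0, so they are the same weekday.
(May 12, 2186 is a Friday; May 17, 2193 is a Friday.)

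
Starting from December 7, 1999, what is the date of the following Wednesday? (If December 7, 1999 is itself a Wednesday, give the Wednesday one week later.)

Dec 7, 1999 is a Tuesday.
From Tuesday to the next Wednesday is 1 day.
Dec 7, 1999 + 1 = Dec 8, 1999.

December 8, 1999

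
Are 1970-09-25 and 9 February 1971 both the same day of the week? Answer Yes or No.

No

From Sep 25, 1970 to Feb 9, 1971 is 137 days.
137 mod 7 = 4, so they are different weekdays.
(Sep 25, 1970 is a Friday; Feb 9, 1971 is a Tuesday.)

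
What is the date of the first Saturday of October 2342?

October 1, 2342 is a Thursday.
The first Saturday is therefore October 3 (2 days later).

October 3, 2342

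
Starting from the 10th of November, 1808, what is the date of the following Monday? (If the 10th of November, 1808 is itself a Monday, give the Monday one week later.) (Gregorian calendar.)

November 14, 1808

Nov 10, 1808 is a Thursday.
From Thursday to the next Monday is 4 days.
Nov 10, 1808 + 4 = Nov 14, 1808.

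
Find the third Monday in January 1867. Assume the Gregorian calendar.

January 1, 1867 is a Tuesday.
The first Monday is therefore January 7 (6 days later).
The third Monday is 7 + 2×7 = January 21.

January 21, 1867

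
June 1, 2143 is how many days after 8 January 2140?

Jan 8, 2140 → Jan 8, 2141: 366 days (Feb 29, 2140 is in that span).
Jan 8, 2141 → Jan 8, 2142: 365 days.
Jan 8, 2142 → Jan 8, 2143: 365 days.
Jan 8, 2143 → Feb 8, 2143: 31 days (January has 31).
Feb 8, 2143 → Mar 8, 2143: 28 days (February has 28).
Mar 8, 2143 → Apr 8, 2143: 31 days (March has 31).
Apr 8, 2143 → May 8, 2143: 30 days (April has 30).
May 8, 2143 → Jun 1, 2143: 24 days.
Total: 1240 days.

1240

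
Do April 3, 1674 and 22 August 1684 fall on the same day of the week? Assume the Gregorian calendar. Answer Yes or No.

Yes

From Apr 3, 1674 to Aug 22, 1684 is 3794 days.
3794 mod 7 = 0, so they are the same weekday.
(Apr 3, 1674 is a Tuesday; Aug 22, 1684 is a Tuesday.)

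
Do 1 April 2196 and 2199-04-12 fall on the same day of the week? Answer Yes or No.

Yes

From Apr 1, 2196 to Apr 12, 2199 is 1106 days.
1106 mod 7 = 0, so they are the same weekday.
(Apr 1, 2196 is a Friday; Apr 12, 2199 is a Friday.)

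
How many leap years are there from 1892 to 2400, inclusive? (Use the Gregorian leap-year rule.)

124

Multiples of 4 in [1892,2400]: 128.
Of those, multiples of 100: 6 (not leap unless ÷400).
Multiples of 400: 2.
Leap years = 128 − 6 + 2 = 124.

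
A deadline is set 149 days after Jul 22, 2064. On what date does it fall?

Jul has 31 days: +10 → Aug 1, 2064 (139 left).
Aug has 31 days: +31 → Sep 1, 2064 (108 left).
Sep has 30 days: +30 → Oct 1, 2064 (78 left).
Oct has 31 days: +31 → Nov 1, 2064 (47 left).
Nov has 30 days: +30 → Dec 1, 2064 (17 left).
+17 → Dec 18, 2064.

December 18, 2064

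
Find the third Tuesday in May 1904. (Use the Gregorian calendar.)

May 1, 1904 is a Sunday.
The first Tuesday is therefore May 3 (2 days later).
The third Tuesday is 3 + 2×7 = May 17.

May 17, 1904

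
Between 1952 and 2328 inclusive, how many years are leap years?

Multiples of 4 in [1952,2328]: 95.
Of those, multiples of 100: 4 (not leap unless ÷400).
Multiples of 400: 1.
Leap years = 95 − 4 + 1 = 92.

92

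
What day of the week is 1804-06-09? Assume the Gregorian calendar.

January 1, 1804 is a Sunday.
Jan 1, 1804 → Feb 1, 1804: 31 days (January has 31).
Feb 1, 1804 → Mar 1, 1804: 29 days (February has 29).
Mar 1, 1804 → Apr 1, 1804: 31 days (March has 31).
Apr 1, 1804 → May 1, 1804: 30 days (April has 30).
May 1, 1804 → Jun 1, 1804: 31 days (May has 31).
Jun 1, 1804 → Jun 9, 1804: 8 days.
Total: 160 days.
160 mod 7 = 6, so Sunday + 6 = Saturday.

Saturday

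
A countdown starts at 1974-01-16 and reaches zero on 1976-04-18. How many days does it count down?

823

Jan 16, 1974 → Jan 16, 1975: 365 days.
Jan 16, 1975 → Jan 16, 1976: 365 days.
Jan 16, 1976 → Feb 16, 1976: 31 days (January has 31).
Feb 16, 1976 → Mar 16, 1976: 29 days (February has 29).
Mar 16, 1976 → Apr 16, 1976: 31 days (March has 31).
Apr 16, 1976 → Apr 18, 1976: 2 days.
Total: 823 days.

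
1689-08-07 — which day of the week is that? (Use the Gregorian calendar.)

Doomsday rule: the anchor day for the 1600s is Tuesday. For year 89: 89÷12 = 7 r 5, and 5÷4 = 1, so 7+5+1 = 13.
Tuesday + 13 ≡ Monday — that's 1689's doomsday.
In August the doomsday date is Aug 8.
Aug 7 is 1 day before Aug 8; 1 mod 7 = 1, so Monday − 1 = Sunday.

Sunday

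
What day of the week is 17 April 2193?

Wednesday

Doomsday rule: the anchor day for the 2100s is Sunday. For year 93: 93÷12 = 7 r 9, and 9÷4 = 2, so 7+9+2 = 18.
Sunday + 18 ≡ Thursday — that's 2193's doomsday.
In April the doomsday date is Apr 4.
Apr 17 is 13 days after Apr 4; 13 mod 7 = 6, so Thursday + 6 = Wednesday.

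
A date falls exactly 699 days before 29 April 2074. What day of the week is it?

Monday

Apr 29, 2074 is a Sunday.
699 mod 7 = 6, so 699 days before a Sunday is Sunday − 6 = Monday.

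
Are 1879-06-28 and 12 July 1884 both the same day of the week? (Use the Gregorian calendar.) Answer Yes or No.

From Jun 28, 1879 to Jul 12, 1884 is 1841 days.
1841 mod 7 = 0, so they are the same weekday.
(Jun 28, 1879 is a Saturday; Jul 12, 1884 is a Saturday.)

Yes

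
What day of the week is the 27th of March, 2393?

Saturday

Doomsday rule: the anchor day for the 2300s is Wednesday. For year 93: 93÷12 = 7 r 9, and 9÷4 = 2, so 7+9+2 = 18.
Wednesday + 18 ≡ Sunday — that's 2393's doomsday.
In March the doomsday date is Mar 14.
Mar 27 is 13 days after Mar 14; 13 mod 7 = 6, so Sunday + 6 = Saturday.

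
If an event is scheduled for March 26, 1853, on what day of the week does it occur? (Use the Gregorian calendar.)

January 1, 1853 is a Saturday.
Jan 1, 1853 → Feb 1, 1853: 31 days (January has 31).
Feb 1, 1853 → Mar 1, 1853: 28 days (February has 28).
Mar 1, 1853 → Mar 26, 1853: 25 days.
Total: 84 days.
84 mod 7 = 0, so Saturday + 0 = Saturday.

Saturday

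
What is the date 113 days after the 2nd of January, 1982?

Jan has 31 days: +30 → Feb 1, 1982 (83 left).
Feb has 28 days: +28 → Mar 1, 1982 (55 left).
Mar has 31 days: +31 → Apr 1, 1982 (24 left).
+24 → Apr 25, 1982.

April 25, 1982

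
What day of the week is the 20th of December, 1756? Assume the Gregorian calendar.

Doomsday rule: the anchor day for the 1700s is Sunday. For year 56: 56÷12 = 4 r 8, and 8÷4 = 2, so 4+8+2 = 14.
Sunday + 14 ≡ Sunday — that's 1756's doomsday.
In December the doomsday date is Dec 12.
Dec 20 is 8 days after Dec 12; 8 mod 7 = 1, so Sunday + 1 = Monday.

Monday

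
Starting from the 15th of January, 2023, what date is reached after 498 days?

May 27, 2024

+365 (one year) → Jan 15, 2024 (133 left).
Jan has 31 days: +17 → Feb 1, 2024 (116 left).
Feb has 29 days: +29 → Mar 1, 2024 (87 left).
Mar has 31 days: +31 → Apr 1, 2024 (56 left).
Apr has 30 days: +30 → May 1, 2024 (26 left).
+26 → May 27, 2024.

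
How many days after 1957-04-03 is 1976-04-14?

6951

Apr 3, 1957 → Apr 3, 1958: 365 days.
Apr 3, 1958 → Apr 3, 1959: 365 days.
Apr 3, 1959 → Apr 3, 1960: 366 days (Feb 29, 1960 is in that span).
Apr 3, 1960 → Apr 3, 1961: 365 days.
Apr 3, 1961 → Apr 3, 1962: 365 days.
Apr 3, 1962 → Apr 3, 1963: 365 days.
Apr 3, 1963 → Apr 3, 1964: 366 days (Feb 29, 1964 is in that span).
Apr 3, 1964 → Apr 3, 1965: 365 days.
Apr 3, 1965 → Apr 3, 1966: 365 days.
Apr 3, 1966 → Apr 3, 1967: 365 days.
Apr 3, 1967 → Apr 3, 1968: 366 days (Feb 29, 1968 is in that span).
Apr 3, 1968 → Apr 3, 1969: 365 days.
Apr 3, 1969 → Apr 3, 1970: 365 days.
Apr 3, 1970 → Apr 3, 1971: 365 days.
Apr 3, 1971 → Apr 3, 1972: 366 days (Feb 29, 1972 is in that span).
Apr 3, 1972 → Apr 3, 1973: 365 days.
Apr 3, 1973 → Apr 3, 1974: 365 days.
Apr 3, 1974 → Apr 3, 1975: 365 days.
Apr 3, 1975 → May 3, 1975: 30 days (April has 30).
May 3, 1975 → Jun 3, 1975: 31 days (May has 31).
Jun 3, 1975 → Jul 3, 1975: 30 days (June has 30).
Jul 3, 1975 → Aug 3, 1975: 31 days (July has 31).
Aug 3, 1975 → Sep 3, 1975: 31 days (August has 31).
Sep 3, 1975 → Oct 3, 1975: 30 days (September has 30).
Oct 3, 1975 → Nov 3, 1975: 31 days (October has 31).
Nov 3, 1975 → Dec 3, 1975: 30 days (November has 30).
Dec 3, 1975 → Jan 3, 1976: 31 days (December has 31).
Jan 3, 1976 → Feb 3, 1976: 31 days (January has 31).
Feb 3, 1976 → Mar 3, 1976: 29 days (February has 29).
Mar 3, 1976 → Apr 3, 1976: 31 days (March has 31).
Apr 3, 1976 → Apr 14, 1976: 11 days.
Total: 6951 days.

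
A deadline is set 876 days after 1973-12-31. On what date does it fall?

May 25, 1976

+365 (one year) → Dec 31, 1974 (511 left).
+365 (one year) → Dec 31, 1975 (146 left).
Dec has 31 days: +1 → Jan 1, 1976 (145 left).
Jan has 31 days: +31 → Feb 1, 1976 (114 left).
Feb has 29 days: +29 → Mar 1, 1976 (85 left).
Mar has 31 days: +31 → Apr 1, 1976 (54 left).
Apr has 30 days: +30 → May 1, 1976 (24 left).
+24 → May 25, 1976.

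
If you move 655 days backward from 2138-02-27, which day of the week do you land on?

Feb 27, 2138 is a Thursday.
655 mod 7 = 4, so 655 days before a Thursday is Thursday − 4 = Sunday.

Sunday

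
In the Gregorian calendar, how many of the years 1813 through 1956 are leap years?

35

Multiples of 4 in [1813,1956]: 36.
Of those, multiples of 100: 1 (not leap unless ÷400).
Multiples of 400: 0.
Leap years = 36 − 1 + 0 = 35.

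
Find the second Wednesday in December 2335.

December 11, 2335

December 1, 2335 is a Sunday.
The first Wednesday is therefore December 4 (3 days later).
The second Wednesday is 4 + 1×7 = December 11.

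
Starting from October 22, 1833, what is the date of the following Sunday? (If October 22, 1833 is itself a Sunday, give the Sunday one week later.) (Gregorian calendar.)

October 27, 1833

Oct 22, 1833 is a Tuesday.
From Tuesday to the next Sunday is 5 days.
Oct 22, 1833 + 5 = Oct 27, 1833.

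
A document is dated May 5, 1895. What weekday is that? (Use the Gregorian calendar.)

Sunday

Doomsday rule: the anchor day for the 1800s is Friday. For year 95: 95÷12 = 7 r 11, and 11÷4 = 2, so 7+11+2 = 20.
Friday + 20 ≡ Thursday — that's 1895's doomsday.
In May the doomsday date is May 9.
May 5 is 4 days before May 9; 4 mod 7 = 4, so Thursday − 4 = Sunday.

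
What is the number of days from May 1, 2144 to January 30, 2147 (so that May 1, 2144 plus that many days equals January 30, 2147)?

May 1, 2144 → May 1, 2145: 365 days.
May 1, 2145 → May 1, 2146: 365 days.
May 1, 2146 → Jun 1, 2146: 31 days (May has 31).
Jun 1, 2146 → Jul 1, 2146: 30 days (June has 30).
Jul 1, 2146 → Aug 1, 2146: 31 days (July has 31).
Aug 1, 2146 → Sep 1, 2146: 31 days (August has 31).
Sep 1, 2146 → Oct 1, 2146: 30 days (September has 30).
Oct 1, 2146 → Nov 1, 2146: 31 days (October has 31).
Nov 1, 2146 → Dec 1, 2146: 30 days (November has 30).
Dec 1, 2146 → Jan 1, 2147: 31 days (December has 31).
Jan 1, 2147 → Jan 30, 2147: 29 days.
Total: 1004 days.

1004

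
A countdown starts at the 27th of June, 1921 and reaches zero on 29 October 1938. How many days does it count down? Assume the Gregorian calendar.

6333

Jun 27, 1921 → Jun 27, 1922: 365 days.
Jun 27, 1922 → Jun 27, 1923: 365 days.
Jun 27, 1923 → Jun 27, 1924: 366 days (Feb 29, 1924 is in that span).
Jun 27, 1924 → Jun 27, 1925: 365 days.
Jun 27, 1925 → Jun 27, 1926: 365 days.
Jun 27, 1926 → Jun 27, 1927: 365 days.
Jun 27, 1927 → Jun 27, 1928: 366 days (Feb 29, 1928 is in that span).
Jun 27, 1928 → Jun 27, 1929: 365 days.
Jun 27, 1929 → Jun 27, 1930: 365 days.
Jun 27, 1930 → Jun 27, 1931: 365 days.
Jun 27, 1931 → Jun 27, 1932: 366 days (Feb 29, 1932 is in that span).
Jun 27, 1932 → Jun 27, 1933: 365 days.
Jun 27, 1933 → Jun 27, 1934: 365 days.
Jun 27, 1934 → Jun 27, 1935: 365 days.
Jun 27, 1935 → Jun 27, 1936: 366 days (Feb 29, 1936 is in that span).
Jun 27, 1936 → Jun 27, 1937: 365 days.
Jun 27, 1937 → Jun 27, 1938: 365 days.
Jun 27, 1938 → Jul 27, 1938: 30 days (June has 30).
Jul 27, 1938 → Aug 27, 1938: 31 days (July has 31).
Aug 27, 1938 → Sep 27, 1938: 31 days (August has 31).
Sep 27, 1938 → Oct 27, 1938: 30 days (September has 30).
Oct 27, 1938 → Oct 29, 1938: 2 days.
Total: 6333 days.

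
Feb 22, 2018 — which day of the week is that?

Thursday

January 1, 2018 is a Monday.
Jan 1, 2018 → Feb 1, 2018: 31 days (January has 31).
Feb 1, 2018 → Feb 22, 2018: 21 days.
Total: 52 days.
52 mod 7 = 3, so Monday + 3 = Thursday.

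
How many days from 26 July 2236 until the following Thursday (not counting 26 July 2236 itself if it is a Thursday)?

Jul 26, 2236 is a Tuesday.
From Tuesday to the next Thursday is 2 days.

2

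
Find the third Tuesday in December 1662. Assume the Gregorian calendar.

December 1, 1662 is a Friday.
The first Tuesday is therefore December 5 (4 days later).
The third Tuesday is 5 + 2×7 = December 19.

December 19, 1662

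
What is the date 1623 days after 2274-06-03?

+365 (one year) → Jun 3, 2275 (1258 left).
+366 (one year; includes Feb 29, 2276) → Jun 3, 2276 (892 left).
+365 (one year) → Jun 3, 2277 (527 left).
+365 (one year) → Jun 3, 2278 (162 left).
Jun has 30 days: +28 → Jul 1, 2278 (134 left).
Jul has 31 days: +31 → Aug 1, 2278 (103 left).
Aug has 31 days: +31 → Sep 1, 2278 (72 left).
Sep has 30 days: +30 → Oct 1, 2278 (42 left).
Oct has 31 days: +31 → Nov 1, 2278 (11 left).
+11 → Nov 12, 2278.

November 12, 2278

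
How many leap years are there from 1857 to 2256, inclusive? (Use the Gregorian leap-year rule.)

97

Multiples of 4 in [1857,2256]: 100.
Of those, multiples of 100: 4 (not leap unless ÷400).
Multiples of 400: 1.
Leap years = 100 − 4 + 1 = 97.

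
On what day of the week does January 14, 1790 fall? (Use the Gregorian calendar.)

Doomsday rule: the anchor day for the 1700s is Sunday. For year 90: 90÷12 = 7 r 6, and 6÷4 = 1, so 7+6+1 = 14.
Sunday + 14 ≡ Sunday — that's 1790's doomsday.
In January the doomsday date is Jan 3 (1790 is not a leap year).
Jan 14 is 11 days after Jan 3; 11 mod 7 = 4, so Sunday + 4 = Thursday.

Thursday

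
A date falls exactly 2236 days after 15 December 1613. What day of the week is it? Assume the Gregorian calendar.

Dec 15, 1613 is a Sunday.
2236 mod 7 = 3, so 2236 days after a Sunday is Sunday + 3 = Wednesday.

Wednesday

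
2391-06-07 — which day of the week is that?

Doomsday rule: the anchor day for the 2300s is Wednesday. For year 91: 91÷12 = 7 r 7, and 7÷4 = 1, so 7+7+1 = 15.
Wednesday + 15 ≡ Thursday — that's 2391's doomsday.
In June the doomsday date is Jun 6.
Jun 7 is 1 day after Jun 6; 1 mod 7 = 1, so Thursday + 1 = Friday.

Friday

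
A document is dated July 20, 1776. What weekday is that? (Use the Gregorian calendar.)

Doomsday rule: the anchor day for the 1700s is Sunday. For year 76: 76÷12 = 6 r 4, and 4÷4 = 1, so 6+4+1 = 11.
Sunday + 11 ≡ Thursday — that's 1776's doomsday.
In July the doomsday date is Jul 11.
Jul 20 is 9 days after Jul 11; 9 mod 7 = 2, so Thursday + 2 = Saturday.

Saturday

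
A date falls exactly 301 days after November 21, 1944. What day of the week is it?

Tuesday

First find the weekday of Nov 21, 1944. Doomsday rule: the anchor day for the 1900s is Wednesday. For year 44: 44÷12 = 3 r 8, and 8÷4 = 2, so 3+8+2 = 13.
Wednesday + 13 ≡ Tuesday — that's 1944's doomsday.
In November the doomsday date is Nov 7.
Nov 21 is 14 days after Nov 7; 14 mod 7 = 0, so Tuesday + 0 = Tuesday.
301 mod 7 = 0, so 301 days after a Tuesday is Tuesday + 0 = Tuesday.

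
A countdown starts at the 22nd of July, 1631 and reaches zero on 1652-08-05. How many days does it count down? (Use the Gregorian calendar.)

Jul 22, 1631 → Jul 22, 1632: 366 days (Feb 29, 1632 is in that span).
Jul 22, 1632 → Jul 22, 1633: 365 days.
Jul 22, 1633 → Jul 22, 1634: 365 days.
Jul 22, 1634 → Jul 22, 1635: 365 days.
Jul 22, 1635 → Jul 22, 1636: 366 days (Feb 29, 1636 is in that span).
Jul 22, 1636 → Jul 22, 1637: 365 days.
Jul 22, 1637 → Jul 22, 1638: 365 days.
Jul 22, 1638 → Jul 22, 1639: 365 days.
Jul 22, 1639 → Jul 22, 1640: 366 days (Feb 29, 1640 is in that span).
Jul 22, 1640 → Jul 22, 1641: 365 days.
Jul 22, 1641 → Jul 22, 1642: 365 days.
Jul 22, 1642 → Jul 22, 1643: 365 days.
Jul 22, 1643 → Jul 22, 1644: 366 days (Feb 29, 1644 is in that span).
Jul 22, 1644 → Jul 22, 1645: 365 days.
Jul 22, 1645 → Jul 22, 1646: 365 days.
Jul 22, 1646 → Jul 22, 1647: 365 days.
Jul 22, 1647 → Jul 22, 1648: 366 days (Feb 29, 1648 is in that span).
Jul 22, 1648 → Jul 22, 1649: 365 days.
Jul 22, 1649 → Jul 22, 1650: 365 days.
Jul 22, 1650 → Jul 22, 1651: 365 days.
Jul 22, 1651 → Aug 22, 1651: 31 days (July has 31).
Aug 22, 1651 → Sep 22, 1651: 31 days (August has 31).
Sep 22, 1651 → Oct 22, 1651: 30 days (September has 30).
Oct 22, 1651 → Nov 22, 1651: 31 days (October has 31).
Nov 22, 1651 → Dec 22, 1651: 30 days (November has 30).
Dec 22, 1651 → Jan 22, 1652: 31 days (December has 31).
Jan 22, 1652 → Feb 22, 1652: 31 days (January has 31).
Feb 22, 1652 → Mar 22, 1652: 29 days (February has 29).
Mar 22, 1652 → Apr 22, 1652: 31 days (March has 31).
Apr 22, 1652 → May 22, 1652: 30 days (April has 30).
May 22, 1652 → Jun 22, 1652: 31 days (May has 31).
Jun 22, 1652 → Jul 22, 1652: 30 days (June has 30).
Jul 22, 1652 → Aug 5, 1652: 14 days.
Total: 7685 days.

7685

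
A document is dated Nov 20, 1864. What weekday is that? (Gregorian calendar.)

Doomsday rule: the anchor day for the 1800s is Friday. For year 64: 64÷12 = 5 r 4, and 4÷4 = 1, so 5+4+1 = 10.
Friday + 10 ≡ Monday — that's 1864's doomsday.
In November the doomsday date is Nov 7.
Nov 20 is 13 days after Nov 7; 13 mod 7 = 6, so Monday + 6 = Sunday.

Sunday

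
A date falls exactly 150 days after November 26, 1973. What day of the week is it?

First find the weekday of Nov 26, 1973. Doomsday rule: the anchor day for the 1900s is Wednesday. For year 73: 73÷12 = 6 r 1, and 1÷4 = 0, so 6+1+0 = 7.
Wednesday + 7 ≡ Wednesday — that's 1973's doomsday.
In November the doomsday date is Nov 7.
Nov 26 is 19 days after Nov 7; 19 mod 7 = 5, so Wednesday + 5 = Monday.
150 mod 7 = 3, so 150 days after a Monday is Monday + 3 = Thursday.

Thursday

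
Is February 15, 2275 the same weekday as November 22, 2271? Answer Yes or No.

From Nov 22, 2271 to Feb 15, 2275 is 1181 days.
1181 mod 7 = 5, so they are different weekdays.
(Nov 22, 2271 is a Wednesday; Feb 15, 2275 is a Monday.)

No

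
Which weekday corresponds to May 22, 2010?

Saturday

Doomsday rule: the anchor day for the 2000s is Tuesday. For year 10: 10÷12 = 0 r 10, and 10÷4 = 2, so 0+10+2 = 12.
Tuesday + 12 ≡ Sunday — that's 2010's doomsday.
In May the doomsday date is May 9.
May 22 is 13 days after May 9; 13 mod 7 = 6, so Sunday + 6 = Saturday.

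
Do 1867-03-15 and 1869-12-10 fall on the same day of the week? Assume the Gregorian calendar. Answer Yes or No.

From Mar 15, 1867 to Dec 10, 1869 is 1001 days.
1001 mod 7 = 0, so they are the same weekday.
(Mar 15, 1867 is a Friday; Dec 10, 1869 is a Friday.)

Yes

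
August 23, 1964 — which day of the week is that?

January 1, 1964 is a Wednesday.
Jan 1, 1964 → Feb 1, 1964: 31 days (January has 31).
Feb 1, 1964 → Mar 1, 1964: 29 days (February has 29).
Mar 1, 1964 → Apr 1, 1964: 31 days (March has 31).
Apr 1, 1964 → May 1, 1964: 30 days (April has 30).
May 1, 1964 → Jun 1, 1964: 31 days (May has 31).
Jun 1, 1964 → Jul 1, 1964: 30 days (June has 30).
Jul 1, 1964 → Aug 1, 1964: 31 days (July has 31).
Aug 1, 1964 → Aug 23, 1964: 22 days.
Total: 235 days.
235 mod 7 = 4, so Wednesday + 4 = Sunday.

Sunday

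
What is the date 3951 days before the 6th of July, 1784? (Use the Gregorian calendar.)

−366 (one year; includes Feb 29, 1784) → Jul 6, 1783 (3585 left).
−365 (one year) → Jul 6, 1782 (3220 left).
−365 (one year) → Jul 6, 1781 (2855 left).
−365 (one year) → Jul 6, 1780 (2490 left).
−366 (one year; includes Feb 29, 1780) → Jul 6, 1779 (2124 left).
−365 (one year) → Jul 6, 1778 (1759 left).
−365 (one year) → Jul 6, 1777 (1394 left).
−365 (one year) → Jul 6, 1776 (1029 left).
−366 (one year; includes Feb 29, 1776) → Jul 6, 1775 (663 left).
−365 (one year) → Jul 6, 1774 (298 left).
−6 → Jun 30, 1774 (end of Jun, 30 days; 292 left).
−30 → May 31, 1774 (end of May, 31 days; 262 left).
−31 → Apr 30, 1774 (end of Apr, 30 days; 231 left).
−30 → Mar 31, 1774 (end of Mar, 31 days; 201 left).
−31 → Feb 28, 1774 (end of Feb, 28 days; 170 left).
−28 → Jan 31, 1774 (end of Jan, 31 days; 142 left).
−31 → Dec 31, 1773 (end of Dec, 31 days; 111 left).
−31 → Nov 30, 1773 (end of Nov, 30 days; 80 left).
−30 → Oct 31, 1773 (end of Oct, 31 days; 50 left).
−31 → Sep 30, 1773 (end of Sep, 30 days; 19 left).
−19 → Sep 11, 1773.

September 11, 1773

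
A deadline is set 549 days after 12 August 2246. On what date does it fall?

+365 (one year) → Aug 12, 2247 (184 left).
Aug has 31 days: +20 → Sep 1, 2247 (164 left).
Sep has 30 days: +30 → Oct 1, 2247 (134 left).
Oct has 31 days: +31 → Nov 1, 2247 (103 left).
Nov has 30 days: +30 → Dec 1, 2247 (73 left).
Dec has 31 days: +31 → Jan 1, 2248 (42 left).
Jan has 31 days: +31 → Feb 1, 2248 (11 left).
+11 → Feb 12, 2248.

February 12, 2248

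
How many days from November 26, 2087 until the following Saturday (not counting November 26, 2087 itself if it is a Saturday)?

Nov 26, 2087 is a Wednesday.
From Wednesday to the next Saturday is 3 days.

3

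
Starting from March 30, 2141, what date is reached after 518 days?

+365 (one year) → Mar 30, 2142 (153 left).
Mar has 31 days: +2 → Apr 1, 2142 (151 left).
Apr has 30 days: +30 → May 1, 2142 (121 left).
May has 31 days: +31 → Jun 1, 2142 (90 left).
Jun has 30 days: +30 → Jul 1, 2142 (60 left).
Jul has 31 days: +31 → Aug 1, 2142 (29 left).
+29 → Aug 30, 2142.

August 30, 2142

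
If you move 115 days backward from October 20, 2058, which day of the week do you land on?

First find the weekday of Oct 20, 2058. Doomsday rule: the anchor day for the 2000s is Tuesday. For year 58: 58÷12 = 4 r 10, and 10÷4 = 2, so 4+10+2 = 16.
Tuesday + 16 ≡ Thursday — that's 2058's doomsday.
In October the doomsday date is Oct 10.
Oct 20 is 10 days after Oct 10; 10 mod 7 = 3, so Thursday + 3 = Sunday.
115 mod 7 = 3, so 115 days before a Sunday is Sunday − 3 = Thursday.

Thursday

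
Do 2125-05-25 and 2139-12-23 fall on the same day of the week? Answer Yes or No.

From May 25, 2125 to Dec 23, 2139 is 5325 days.
5325 mod 7 = 5, so they are different weekdays.
(May 25, 2125 is a Friday; Dec 23, 2139 is a Wednesday.)

No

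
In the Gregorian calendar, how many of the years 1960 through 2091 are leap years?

Multiples of 4 in [1960,2091]: 33.
Of those, multiples of 100: 1 (not leap unless ÷400).
Multiples of 400: 1.
Leap years = 33 − 1 + 1 = 33.

33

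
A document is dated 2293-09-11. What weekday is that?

Doomsday rule: the anchor day for the 2200s is Friday. For year 93: 93÷12 = 7 r 9, and 9÷4 = 2, so 7+9+2 = 18.
Friday + 18 ≡ Tuesday — that's 2293's doomsday.
In September the doomsday date is Sep 5.
Sep 11 is 6 days after Sep 5; 6 mod 7 = 6, so Tuesday + 6 = Monday.

Monday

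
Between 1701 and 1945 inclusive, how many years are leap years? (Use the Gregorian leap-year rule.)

Multiples of 4 in [1701,1945]: 61.
Of those, multiples of 100: 2 (not leap unless ÷400).
Multiples of 400: 0.
Leap years = 61 − 2 + 0 = 59.

59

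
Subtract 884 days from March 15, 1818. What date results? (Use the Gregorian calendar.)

−365 (one year) → Mar 15, 1817 (519 left).
−365 (one year) → Mar 15, 1816 (154 left).
−15 → Feb 29, 1816 (end of Feb, 29 days; 139 left).
−29 → Jan 31, 1816 (end of Jan, 31 days; 110 left).
−31 → Dec 31, 1815 (end of Dec, 31 days; 79 left).
−31 → Nov 30, 1815 (end of Nov, 30 days; 48 left).
−30 → Oct 31, 1815 (end of Oct, 31 days; 18 left).
−18 → Oct 13, 1815.

October 13, 1815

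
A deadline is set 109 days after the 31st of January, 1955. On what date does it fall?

Jan has 31 days: +1 → Feb 1, 1955 (108 left).
Feb has 28 days: +28 → Mar 1, 1955 (80 left).
Mar has 31 days: +31 → Apr 1, 1955 (49 left).
Apr has 30 days: +30 → May 1, 1955 (19 left).
+19 → May 20, 1955.

May 20, 1955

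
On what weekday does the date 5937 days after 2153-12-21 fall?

Dec 21, 2153 is a Friday.
5937 mod 7 = 1, so 5937 days after a Friday is Friday + 1 = Saturday.

Saturday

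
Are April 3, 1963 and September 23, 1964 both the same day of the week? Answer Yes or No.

From Apr 3, 1963 to Sep 23, 1964 is 539 days.
539 mod 7 = 0, so they are the same weekday.
(Apr 3, 1963 is a Wednesday; Sep 23, 1964 is a Wednesday.)

Yes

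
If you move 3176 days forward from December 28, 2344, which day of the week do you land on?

Dec 28, 2344 is a Thursday.
3176 mod 7 = 5, so 3176 days after a Thursday is Thursday + 5 = Tuesday.

Tuesday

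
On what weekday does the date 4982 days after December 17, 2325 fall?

First find the weekday of Dec 17, 2325. Doomsday rule: the anchor day for the 2300s is Wednesday. For year 25: 25÷12 = 2 r 1, and 1÷4 = 0, so 2+1+0 = 3.
Wednesday + 3 ≡ Saturday — that's 2325's doomsday.
In December the doomsday date is Dec 12.
Dec 17 is 5 days after Dec 12; 5 mod 7 = 5, so Saturday + 5 = Thursday.
4982 mod 7 = 5, so 4982 days after a Thursday is Thursday + 5 = Tuesday.

Tuesday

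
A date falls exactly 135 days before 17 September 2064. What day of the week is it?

First find the weekday of Sep 17, 2064. Doomsday rule: the anchor day for the 2000s is Tuesday. For year 64: 64÷12 = 5 r 4, and 4÷4 = 1, so 5+4+1 = 10.
Tuesday + 10 ≡ Friday — that's 2064's doomsday.
In September the doomsday date is Sep 5.
Sep 17 is 12 days after Sep 5; 12 mod 7 = 5, so Friday + 5 = Wednesday.
135 mod 7 = 2, so 135 days before a Wednesday is Wednesday − 2 = Monday.

Monday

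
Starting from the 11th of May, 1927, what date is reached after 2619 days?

July 12, 1934

+366 (one year; includes Feb 29, 1928) → May 11, 1928 (2253 left).
+365 (one year) → May 11, 1929 (1888 left).
+365 (one year) → May 11, 1930 (1523 left).
+365 (one year) → May 11, 1931 (1158 left).
+366 (one year; includes Feb 29, 1932) → May 11, 1932 (792 left).
+365 (one year) → May 11, 1933 (427 left).
+365 (one year) → May 11, 1934 (62 left).
May has 31 days: +21 → Jun 1, 1934 (41 left).
Jun has 30 days: +30 → Jul 1, 1934 (11 left).
+11 → Jul 12, 1934.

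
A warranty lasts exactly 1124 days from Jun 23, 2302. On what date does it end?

+365 (one year) → Jun 23, 2303 (759 left).
+366 (one year; includes Feb 29, 2304) → Jun 23, 2304 (393 left).
Jun has 30 days: +8 → Jul 1, 2304 (385 left).
Jul has 31 days: +31 → Aug 1, 2304 (354 left).
Aug has 31 days: +31 → Sep 1, 2304 (323 left).
Sep has 30 days: +30 → Oct 1, 2304 (293 left).
Oct has 31 days: +31 → Nov 1, 2304 (262 left).
Nov has 30 days: +30 → Dec 1, 2304 (232 left).
Dec has 31 days: +31 → Jan 1, 2305 (201 left).
Jan has 31 days: +31 → Feb 1, 2305 (170 left).
Feb has 28 days: +28 → Mar 1, 2305 (142 left).
Mar has 31 days: +31 → Apr 1, 2305 (111 left).
Apr has 30 days: +30 → May 1, 2305 (81 left).
May has 31 days: +31 → Jun 1, 2305 (50 left).
Jun has 30 days: +30 → Jul 1, 2305 (20 left).
+20 → Jul 21, 2305.

July 21, 2305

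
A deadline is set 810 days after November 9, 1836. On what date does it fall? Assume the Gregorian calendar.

January 28, 1839

+365 (one year) → Nov 9, 1837 (445 left).
+365 (one year) → Nov 9, 1838 (80 left).
Nov has 30 days: +22 → Dec 1, 1838 (58 left).
Dec has 31 days: +31 → Jan 1, 1839 (27 left).
+27 → Jan 28, 1839.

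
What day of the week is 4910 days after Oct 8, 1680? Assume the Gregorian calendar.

First find the weekday of Oct 8, 1680. Doomsday rule: the anchor day for the 1600s is Tuesday. For year 80: 80÷12 = 6 r 8, and 8÷4 = 2, so 6+8+2 = 16.
Tuesday + 16 ≡ Thursday — that's 1680's doomsday.
In October the doomsday date is Oct 10.
Oct 8 is 2 days before Oct 10; 2 mod 7 = 2, so Thursday − 2 = Tuesday.
4910 mod 7 = 3, so 4910 days after a Tuesday is Tuesday + 3 = Friday.

Friday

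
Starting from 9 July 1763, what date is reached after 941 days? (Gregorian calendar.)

+366 (one year; includes Feb 29, 1764) → Jul 9, 1764 (575 left).
+365 (one year) → Jul 9, 1765 (210 left).
Jul has 31 days: +23 → Aug 1, 1765 (187 left).
Aug has 31 days: +31 → Sep 1, 1765 (156 left).
Sep has 30 days: +30 → Oct 1, 1765 (126 left).
Oct has 31 days: +31 → Nov 1, 1765 (95 left).
Nov has 30 days: +30 → Dec 1, 1765 (65 left).
Dec has 31 days: +31 → Jan 1, 1766 (34 left).
Jan has 31 days: +31 → Feb 1, 1766 (3 left).
+3 → Feb 4, 1766.

February 4, 1766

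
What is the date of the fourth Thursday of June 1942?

June 25, 1942

June 1, 1942 is a Monday.
The first Thursday is therefore June 4 (3 days later).
The fourth Thursday is 4 + 3×7 = June 25.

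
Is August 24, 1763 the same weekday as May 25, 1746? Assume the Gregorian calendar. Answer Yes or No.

Yes

From May 25, 1746 to Aug 24, 1763 is 6300 days.
6300 mod 7 = 0, so they are the same weekday.
(May 25, 1746 is a Wednesday; Aug 24, 1763 is a Wednesday.)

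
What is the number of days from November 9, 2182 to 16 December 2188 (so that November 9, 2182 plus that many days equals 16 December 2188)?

Nov 9, 2182 → Nov 9, 2183: 365 days.
Nov 9, 2183 → Nov 9, 2184: 366 days (Feb 29, 2184 is in that span).
Nov 9, 2184 → Nov 9, 2185: 365 days.
Nov 9, 2185 → Nov 9, 2186: 365 days.
Nov 9, 2186 → Nov 9, 2187: 365 days.
Nov 9, 2187 → Nov 9, 2188: 366 days (Feb 29, 2188 is in that span).
Nov 9, 2188 → Dec 9, 2188: 30 days (November has 30).
Dec 9, 2188 → Dec 16, 2188: 7 days.
Total: 2229 days.

2229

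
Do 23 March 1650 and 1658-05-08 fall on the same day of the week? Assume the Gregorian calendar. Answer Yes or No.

Yes

From Mar 23, 1650 to May 8, 1658 is 2968 days.
2968 mod 7 = 0, so they are the same weekday.
(Mar 23, 1650 is a Wednesday; May 8, 1658 is a Wednesday.)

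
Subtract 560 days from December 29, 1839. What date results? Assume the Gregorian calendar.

−365 (one year) → Dec 29, 1838 (195 left).
−29 → Nov 30, 1838 (end of Nov, 30 days; 166 left).
−30 → Oct 31, 1838 (end of Oct, 31 days; 136 left).
−31 → Sep 30, 1838 (end of Sep, 30 days; 105 left).
−30 → Aug 31, 1838 (end of Aug, 31 days; 75 left).
−31 → Jul 31, 1838 (end of Jul, 31 days; 44 left).
−31 → Jun 30, 1838 (end of Jun, 30 days; 13 left).
−13 → Jun 17, 1838.

June 17, 1838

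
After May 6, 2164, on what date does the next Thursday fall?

May 6, 2164 is a Sunday.
From Sunday to the next Thursday is 4 days.
May 6, 2164 + 4 = May 10, 2164.

May 10, 2164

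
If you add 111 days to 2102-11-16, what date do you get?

Nov has 30 days: +15 → Dec 1, 2102 (96 left).
Dec has 31 days: +31 → Jan 1, 2103 (65 left).
Jan has 31 days: +31 → Feb 1, 2103 (34 left).
Feb has 28 days: +28 → Mar 1, 2103 (6 left).
+6 → Mar 7, 2103.

March 7, 2103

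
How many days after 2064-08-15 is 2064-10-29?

Aug 15, 2064 → Sep 15, 2064: 31 days (August has 31).
Sep 15, 2064 → Oct 15, 2064: 30 days (September has 30).
Oct 15, 2064 → Oct 29, 2064: 14 days.
Total: 75 days.

75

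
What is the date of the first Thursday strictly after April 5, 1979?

Apr 5, 1979 is a Thursday.
From Thursday to the next Thursday is 7 days.
Apr 5, 1979 + 7 = Apr 12, 1979.

April 12, 1979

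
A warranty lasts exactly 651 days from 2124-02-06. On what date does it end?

November 18, 2125

+366 (one year; includes Feb 29, 2124) → Feb 6, 2125 (285 left).
Feb has 28 days: +23 → Mar 1, 2125 (262 left).
Mar has 31 days: +31 → Apr 1, 2125 (231 left).
Apr has 30 days: +30 → May 1, 2125 (201 left).
May has 31 days: +31 → Jun 1, 2125 (170 left).
Jun has 30 days: +30 → Jul 1, 2125 (140 left).
Jul has 31 days: +31 → Aug 1, 2125 (109 left).
Aug has 31 days: +31 → Sep 1, 2125 (78 left).
Sep has 30 days: +30 → Oct 1, 2125 (48 left).
Oct has 31 days: +31 → Nov 1, 2125 (17 left).
+17 → Nov 18, 2125.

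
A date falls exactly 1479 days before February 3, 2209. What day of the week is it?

Wednesday

Feb 3, 2209 is a Friday.
1479 mod 7 = 2, so 1479 days before a Friday is Friday − 2 = Wednesday.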